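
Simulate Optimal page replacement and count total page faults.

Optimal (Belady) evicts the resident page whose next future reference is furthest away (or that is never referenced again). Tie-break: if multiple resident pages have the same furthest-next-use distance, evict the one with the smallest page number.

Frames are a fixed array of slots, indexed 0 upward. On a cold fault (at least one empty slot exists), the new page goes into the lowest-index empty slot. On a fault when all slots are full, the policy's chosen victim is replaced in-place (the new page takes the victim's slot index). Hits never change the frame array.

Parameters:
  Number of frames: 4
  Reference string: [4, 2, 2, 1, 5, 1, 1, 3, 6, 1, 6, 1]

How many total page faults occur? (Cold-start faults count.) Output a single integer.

Answer: 6

Derivation:
Step 0: ref 4 → FAULT, frames=[4,-,-,-]
Step 1: ref 2 → FAULT, frames=[4,2,-,-]
Step 2: ref 2 → HIT, frames=[4,2,-,-]
Step 3: ref 1 → FAULT, frames=[4,2,1,-]
Step 4: ref 5 → FAULT, frames=[4,2,1,5]
Step 5: ref 1 → HIT, frames=[4,2,1,5]
Step 6: ref 1 → HIT, frames=[4,2,1,5]
Step 7: ref 3 → FAULT (evict 2), frames=[4,3,1,5]
Step 8: ref 6 → FAULT (evict 3), frames=[4,6,1,5]
Step 9: ref 1 → HIT, frames=[4,6,1,5]
Step 10: ref 6 → HIT, frames=[4,6,1,5]
Step 11: ref 1 → HIT, frames=[4,6,1,5]
Total faults: 6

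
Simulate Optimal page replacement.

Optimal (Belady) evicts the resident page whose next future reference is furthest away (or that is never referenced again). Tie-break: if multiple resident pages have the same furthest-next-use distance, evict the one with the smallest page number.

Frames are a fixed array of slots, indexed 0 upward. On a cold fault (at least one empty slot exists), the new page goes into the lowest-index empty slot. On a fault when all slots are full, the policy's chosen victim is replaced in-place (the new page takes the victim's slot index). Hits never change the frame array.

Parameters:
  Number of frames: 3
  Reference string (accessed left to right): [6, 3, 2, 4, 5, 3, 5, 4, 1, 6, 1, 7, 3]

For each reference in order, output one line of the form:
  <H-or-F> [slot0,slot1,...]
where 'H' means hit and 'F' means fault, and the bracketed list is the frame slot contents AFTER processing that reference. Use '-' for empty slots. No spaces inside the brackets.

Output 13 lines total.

F [6,-,-]
F [6,3,-]
F [6,3,2]
F [6,3,4]
F [5,3,4]
H [5,3,4]
H [5,3,4]
H [5,3,4]
F [5,3,1]
F [6,3,1]
H [6,3,1]
F [6,3,7]
H [6,3,7]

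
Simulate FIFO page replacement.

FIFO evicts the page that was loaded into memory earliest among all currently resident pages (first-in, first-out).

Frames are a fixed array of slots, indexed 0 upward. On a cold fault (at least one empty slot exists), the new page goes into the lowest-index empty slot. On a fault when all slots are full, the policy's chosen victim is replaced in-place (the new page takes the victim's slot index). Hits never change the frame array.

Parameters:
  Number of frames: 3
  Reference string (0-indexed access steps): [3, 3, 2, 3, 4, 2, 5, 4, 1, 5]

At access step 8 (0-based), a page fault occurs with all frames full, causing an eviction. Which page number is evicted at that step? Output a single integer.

Answer: 2

Derivation:
Step 0: ref 3 -> FAULT, frames=[3,-,-]
Step 1: ref 3 -> HIT, frames=[3,-,-]
Step 2: ref 2 -> FAULT, frames=[3,2,-]
Step 3: ref 3 -> HIT, frames=[3,2,-]
Step 4: ref 4 -> FAULT, frames=[3,2,4]
Step 5: ref 2 -> HIT, frames=[3,2,4]
Step 6: ref 5 -> FAULT, evict 3, frames=[5,2,4]
Step 7: ref 4 -> HIT, frames=[5,2,4]
Step 8: ref 1 -> FAULT, evict 2, frames=[5,1,4]
At step 8: evicted page 2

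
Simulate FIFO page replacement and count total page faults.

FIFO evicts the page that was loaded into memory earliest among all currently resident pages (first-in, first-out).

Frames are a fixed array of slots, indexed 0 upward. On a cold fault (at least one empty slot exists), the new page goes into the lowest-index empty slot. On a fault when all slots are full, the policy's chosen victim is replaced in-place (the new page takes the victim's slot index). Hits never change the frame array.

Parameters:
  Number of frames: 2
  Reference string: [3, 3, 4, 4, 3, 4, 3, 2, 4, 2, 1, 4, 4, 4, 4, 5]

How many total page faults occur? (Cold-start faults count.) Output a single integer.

Answer: 6

Derivation:
Step 0: ref 3 → FAULT, frames=[3,-]
Step 1: ref 3 → HIT, frames=[3,-]
Step 2: ref 4 → FAULT, frames=[3,4]
Step 3: ref 4 → HIT, frames=[3,4]
Step 4: ref 3 → HIT, frames=[3,4]
Step 5: ref 4 → HIT, frames=[3,4]
Step 6: ref 3 → HIT, frames=[3,4]
Step 7: ref 2 → FAULT (evict 3), frames=[2,4]
Step 8: ref 4 → HIT, frames=[2,4]
Step 9: ref 2 → HIT, frames=[2,4]
Step 10: ref 1 → FAULT (evict 4), frames=[2,1]
Step 11: ref 4 → FAULT (evict 2), frames=[4,1]
Step 12: ref 4 → HIT, frames=[4,1]
Step 13: ref 4 → HIT, frames=[4,1]
Step 14: ref 4 → HIT, frames=[4,1]
Step 15: ref 5 → FAULT (evict 1), frames=[4,5]
Total faults: 6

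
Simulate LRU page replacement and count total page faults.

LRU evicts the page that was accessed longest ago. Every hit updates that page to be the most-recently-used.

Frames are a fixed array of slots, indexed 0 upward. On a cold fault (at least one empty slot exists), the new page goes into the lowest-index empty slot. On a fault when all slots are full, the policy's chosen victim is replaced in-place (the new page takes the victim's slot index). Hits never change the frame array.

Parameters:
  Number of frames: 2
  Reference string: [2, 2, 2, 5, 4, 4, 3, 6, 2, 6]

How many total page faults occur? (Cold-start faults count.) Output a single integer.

Step 0: ref 2 → FAULT, frames=[2,-]
Step 1: ref 2 → HIT, frames=[2,-]
Step 2: ref 2 → HIT, frames=[2,-]
Step 3: ref 5 → FAULT, frames=[2,5]
Step 4: ref 4 → FAULT (evict 2), frames=[4,5]
Step 5: ref 4 → HIT, frames=[4,5]
Step 6: ref 3 → FAULT (evict 5), frames=[4,3]
Step 7: ref 6 → FAULT (evict 4), frames=[6,3]
Step 8: ref 2 → FAULT (evict 3), frames=[6,2]
Step 9: ref 6 → HIT, frames=[6,2]
Total faults: 6

Answer: 6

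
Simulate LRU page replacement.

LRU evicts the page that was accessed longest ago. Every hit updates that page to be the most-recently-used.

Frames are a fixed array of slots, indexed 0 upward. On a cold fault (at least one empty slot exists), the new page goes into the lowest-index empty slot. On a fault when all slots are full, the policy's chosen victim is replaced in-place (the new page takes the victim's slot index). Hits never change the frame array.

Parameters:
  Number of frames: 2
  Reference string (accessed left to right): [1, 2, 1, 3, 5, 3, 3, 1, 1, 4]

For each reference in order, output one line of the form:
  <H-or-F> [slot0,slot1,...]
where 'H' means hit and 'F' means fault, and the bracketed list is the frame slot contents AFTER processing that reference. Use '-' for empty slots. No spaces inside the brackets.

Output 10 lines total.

F [1,-]
F [1,2]
H [1,2]
F [1,3]
F [5,3]
H [5,3]
H [5,3]
F [1,3]
H [1,3]
F [1,4]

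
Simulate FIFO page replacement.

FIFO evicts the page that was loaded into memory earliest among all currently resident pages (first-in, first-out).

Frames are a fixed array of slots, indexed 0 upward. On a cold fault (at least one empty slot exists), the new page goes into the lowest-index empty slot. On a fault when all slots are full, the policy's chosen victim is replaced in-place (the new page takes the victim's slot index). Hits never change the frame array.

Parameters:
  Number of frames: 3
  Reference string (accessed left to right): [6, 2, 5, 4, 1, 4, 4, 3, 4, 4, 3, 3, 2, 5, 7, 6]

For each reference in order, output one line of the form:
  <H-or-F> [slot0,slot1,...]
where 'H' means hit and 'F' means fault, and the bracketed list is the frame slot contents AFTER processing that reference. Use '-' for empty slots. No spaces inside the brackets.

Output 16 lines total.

F [6,-,-]
F [6,2,-]
F [6,2,5]
F [4,2,5]
F [4,1,5]
H [4,1,5]
H [4,1,5]
F [4,1,3]
H [4,1,3]
H [4,1,3]
H [4,1,3]
H [4,1,3]
F [2,1,3]
F [2,5,3]
F [2,5,7]
F [6,5,7]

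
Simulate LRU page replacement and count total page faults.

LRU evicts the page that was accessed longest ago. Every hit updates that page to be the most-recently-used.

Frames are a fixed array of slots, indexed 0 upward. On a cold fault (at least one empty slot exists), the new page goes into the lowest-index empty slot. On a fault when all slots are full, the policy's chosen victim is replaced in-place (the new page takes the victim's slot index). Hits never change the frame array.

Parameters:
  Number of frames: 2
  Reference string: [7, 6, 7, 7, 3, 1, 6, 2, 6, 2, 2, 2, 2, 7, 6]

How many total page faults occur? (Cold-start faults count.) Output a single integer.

Step 0: ref 7 → FAULT, frames=[7,-]
Step 1: ref 6 → FAULT, frames=[7,6]
Step 2: ref 7 → HIT, frames=[7,6]
Step 3: ref 7 → HIT, frames=[7,6]
Step 4: ref 3 → FAULT (evict 6), frames=[7,3]
Step 5: ref 1 → FAULT (evict 7), frames=[1,3]
Step 6: ref 6 → FAULT (evict 3), frames=[1,6]
Step 7: ref 2 → FAULT (evict 1), frames=[2,6]
Step 8: ref 6 → HIT, frames=[2,6]
Step 9: ref 2 → HIT, frames=[2,6]
Step 10: ref 2 → HIT, frames=[2,6]
Step 11: ref 2 → HIT, frames=[2,6]
Step 12: ref 2 → HIT, frames=[2,6]
Step 13: ref 7 → FAULT (evict 6), frames=[2,7]
Step 14: ref 6 → FAULT (evict 2), frames=[6,7]
Total faults: 8

Answer: 8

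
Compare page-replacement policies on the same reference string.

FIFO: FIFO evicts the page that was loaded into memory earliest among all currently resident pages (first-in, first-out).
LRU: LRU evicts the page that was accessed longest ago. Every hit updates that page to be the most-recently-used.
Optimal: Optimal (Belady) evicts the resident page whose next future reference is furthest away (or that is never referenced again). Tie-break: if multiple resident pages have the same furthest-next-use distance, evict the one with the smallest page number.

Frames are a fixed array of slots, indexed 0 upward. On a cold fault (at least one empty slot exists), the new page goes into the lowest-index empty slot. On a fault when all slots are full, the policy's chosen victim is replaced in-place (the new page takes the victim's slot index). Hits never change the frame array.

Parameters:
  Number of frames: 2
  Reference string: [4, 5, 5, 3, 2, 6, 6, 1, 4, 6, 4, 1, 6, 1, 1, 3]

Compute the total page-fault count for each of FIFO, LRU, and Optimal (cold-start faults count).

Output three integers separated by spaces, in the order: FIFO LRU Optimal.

--- FIFO ---
  step 0: ref 4 -> FAULT, frames=[4,-] (faults so far: 1)
  step 1: ref 5 -> FAULT, frames=[4,5] (faults so far: 2)
  step 2: ref 5 -> HIT, frames=[4,5] (faults so far: 2)
  step 3: ref 3 -> FAULT, evict 4, frames=[3,5] (faults so far: 3)
  step 4: ref 2 -> FAULT, evict 5, frames=[3,2] (faults so far: 4)
  step 5: ref 6 -> FAULT, evict 3, frames=[6,2] (faults so far: 5)
  step 6: ref 6 -> HIT, frames=[6,2] (faults so far: 5)
  step 7: ref 1 -> FAULT, evict 2, frames=[6,1] (faults so far: 6)
  step 8: ref 4 -> FAULT, evict 6, frames=[4,1] (faults so far: 7)
  step 9: ref 6 -> FAULT, evict 1, frames=[4,6] (faults so far: 8)
  step 10: ref 4 -> HIT, frames=[4,6] (faults so far: 8)
  step 11: ref 1 -> FAULT, evict 4, frames=[1,6] (faults so far: 9)
  step 12: ref 6 -> HIT, frames=[1,6] (faults so far: 9)
  step 13: ref 1 -> HIT, frames=[1,6] (faults so far: 9)
  step 14: ref 1 -> HIT, frames=[1,6] (faults so far: 9)
  step 15: ref 3 -> FAULT, evict 6, frames=[1,3] (faults so far: 10)
  FIFO total faults: 10
--- LRU ---
  step 0: ref 4 -> FAULT, frames=[4,-] (faults so far: 1)
  step 1: ref 5 -> FAULT, frames=[4,5] (faults so far: 2)
  step 2: ref 5 -> HIT, frames=[4,5] (faults so far: 2)
  step 3: ref 3 -> FAULT, evict 4, frames=[3,5] (faults so far: 3)
  step 4: ref 2 -> FAULT, evict 5, frames=[3,2] (faults so far: 4)
  step 5: ref 6 -> FAULT, evict 3, frames=[6,2] (faults so far: 5)
  step 6: ref 6 -> HIT, frames=[6,2] (faults so far: 5)
  step 7: ref 1 -> FAULT, evict 2, frames=[6,1] (faults so far: 6)
  step 8: ref 4 -> FAULT, evict 6, frames=[4,1] (faults so far: 7)
  step 9: ref 6 -> FAULT, evict 1, frames=[4,6] (faults so far: 8)
  step 10: ref 4 -> HIT, frames=[4,6] (faults so far: 8)
  step 11: ref 1 -> FAULT, evict 6, frames=[4,1] (faults so far: 9)
  step 12: ref 6 -> FAULT, evict 4, frames=[6,1] (faults so far: 10)
  step 13: ref 1 -> HIT, frames=[6,1] (faults so far: 10)
  step 14: ref 1 -> HIT, frames=[6,1] (faults so far: 10)
  step 15: ref 3 -> FAULT, evict 6, frames=[3,1] (faults so far: 11)
  LRU total faults: 11
--- Optimal ---
  step 0: ref 4 -> FAULT, frames=[4,-] (faults so far: 1)
  step 1: ref 5 -> FAULT, frames=[4,5] (faults so far: 2)
  step 2: ref 5 -> HIT, frames=[4,5] (faults so far: 2)
  step 3: ref 3 -> FAULT, evict 5, frames=[4,3] (faults so far: 3)
  step 4: ref 2 -> FAULT, evict 3, frames=[4,2] (faults so far: 4)
  step 5: ref 6 -> FAULT, evict 2, frames=[4,6] (faults so far: 5)
  step 6: ref 6 -> HIT, frames=[4,6] (faults so far: 5)
  step 7: ref 1 -> FAULT, evict 6, frames=[4,1] (faults so far: 6)
  step 8: ref 4 -> HIT, frames=[4,1] (faults so far: 6)
  step 9: ref 6 -> FAULT, evict 1, frames=[4,6] (faults so far: 7)
  step 10: ref 4 -> HIT, frames=[4,6] (faults so far: 7)
  step 11: ref 1 -> FAULT, evict 4, frames=[1,6] (faults so far: 8)
  step 12: ref 6 -> HIT, frames=[1,6] (faults so far: 8)
  step 13: ref 1 -> HIT, frames=[1,6] (faults so far: 8)
  step 14: ref 1 -> HIT, frames=[1,6] (faults so far: 8)
  step 15: ref 3 -> FAULT, evict 1, frames=[3,6] (faults so far: 9)
  Optimal total faults: 9

Answer: 10 11 9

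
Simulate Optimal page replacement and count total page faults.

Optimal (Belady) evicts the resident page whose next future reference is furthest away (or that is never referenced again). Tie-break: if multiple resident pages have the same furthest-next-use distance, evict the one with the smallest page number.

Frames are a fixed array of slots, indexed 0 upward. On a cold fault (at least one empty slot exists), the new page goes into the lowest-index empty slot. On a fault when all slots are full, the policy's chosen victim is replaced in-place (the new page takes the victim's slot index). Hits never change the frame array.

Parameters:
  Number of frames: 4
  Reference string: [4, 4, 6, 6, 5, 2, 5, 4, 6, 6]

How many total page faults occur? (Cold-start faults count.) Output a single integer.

Step 0: ref 4 → FAULT, frames=[4,-,-,-]
Step 1: ref 4 → HIT, frames=[4,-,-,-]
Step 2: ref 6 → FAULT, frames=[4,6,-,-]
Step 3: ref 6 → HIT, frames=[4,6,-,-]
Step 4: ref 5 → FAULT, frames=[4,6,5,-]
Step 5: ref 2 → FAULT, frames=[4,6,5,2]
Step 6: ref 5 → HIT, frames=[4,6,5,2]
Step 7: ref 4 → HIT, frames=[4,6,5,2]
Step 8: ref 6 → HIT, frames=[4,6,5,2]
Step 9: ref 6 → HIT, frames=[4,6,5,2]
Total faults: 4

Answer: 4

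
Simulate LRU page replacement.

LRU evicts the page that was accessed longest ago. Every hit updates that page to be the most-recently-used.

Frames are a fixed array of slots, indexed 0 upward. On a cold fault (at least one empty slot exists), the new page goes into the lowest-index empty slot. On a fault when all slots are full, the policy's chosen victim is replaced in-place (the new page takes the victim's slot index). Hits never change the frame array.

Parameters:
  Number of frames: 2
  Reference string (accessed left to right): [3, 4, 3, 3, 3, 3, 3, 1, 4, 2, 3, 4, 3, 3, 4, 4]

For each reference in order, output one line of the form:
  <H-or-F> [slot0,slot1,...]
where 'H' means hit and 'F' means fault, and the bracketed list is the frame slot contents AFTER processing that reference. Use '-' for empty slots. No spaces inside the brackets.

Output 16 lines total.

F [3,-]
F [3,4]
H [3,4]
H [3,4]
H [3,4]
H [3,4]
H [3,4]
F [3,1]
F [4,1]
F [4,2]
F [3,2]
F [3,4]
H [3,4]
H [3,4]
H [3,4]
H [3,4]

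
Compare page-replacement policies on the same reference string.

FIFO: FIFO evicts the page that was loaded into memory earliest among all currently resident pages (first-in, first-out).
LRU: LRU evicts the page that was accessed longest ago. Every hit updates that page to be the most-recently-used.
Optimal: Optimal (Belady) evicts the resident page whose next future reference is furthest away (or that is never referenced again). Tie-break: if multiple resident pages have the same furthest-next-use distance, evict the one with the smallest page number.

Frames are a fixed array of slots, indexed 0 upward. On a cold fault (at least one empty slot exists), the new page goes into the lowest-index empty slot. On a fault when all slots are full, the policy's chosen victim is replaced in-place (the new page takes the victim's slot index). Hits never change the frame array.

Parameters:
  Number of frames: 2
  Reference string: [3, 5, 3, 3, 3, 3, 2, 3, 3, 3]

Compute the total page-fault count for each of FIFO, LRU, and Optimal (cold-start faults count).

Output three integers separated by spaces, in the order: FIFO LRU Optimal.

Answer: 4 3 3

Derivation:
--- FIFO ---
  step 0: ref 3 -> FAULT, frames=[3,-] (faults so far: 1)
  step 1: ref 5 -> FAULT, frames=[3,5] (faults so far: 2)
  step 2: ref 3 -> HIT, frames=[3,5] (faults so far: 2)
  step 3: ref 3 -> HIT, frames=[3,5] (faults so far: 2)
  step 4: ref 3 -> HIT, frames=[3,5] (faults so far: 2)
  step 5: ref 3 -> HIT, frames=[3,5] (faults so far: 2)
  step 6: ref 2 -> FAULT, evict 3, frames=[2,5] (faults so far: 3)
  step 7: ref 3 -> FAULT, evict 5, frames=[2,3] (faults so far: 4)
  step 8: ref 3 -> HIT, frames=[2,3] (faults so far: 4)
  step 9: ref 3 -> HIT, frames=[2,3] (faults so far: 4)
  FIFO total faults: 4
--- LRU ---
  step 0: ref 3 -> FAULT, frames=[3,-] (faults so far: 1)
  step 1: ref 5 -> FAULT, frames=[3,5] (faults so far: 2)
  step 2: ref 3 -> HIT, frames=[3,5] (faults so far: 2)
  step 3: ref 3 -> HIT, frames=[3,5] (faults so far: 2)
  step 4: ref 3 -> HIT, frames=[3,5] (faults so far: 2)
  step 5: ref 3 -> HIT, frames=[3,5] (faults so far: 2)
  step 6: ref 2 -> FAULT, evict 5, frames=[3,2] (faults so far: 3)
  step 7: ref 3 -> HIT, frames=[3,2] (faults so far: 3)
  step 8: ref 3 -> HIT, frames=[3,2] (faults so far: 3)
  step 9: ref 3 -> HIT, frames=[3,2] (faults so far: 3)
  LRU total faults: 3
--- Optimal ---
  step 0: ref 3 -> FAULT, frames=[3,-] (faults so far: 1)
  step 1: ref 5 -> FAULT, frames=[3,5] (faults so far: 2)
  step 2: ref 3 -> HIT, frames=[3,5] (faults so far: 2)
  step 3: ref 3 -> HIT, frames=[3,5] (faults so far: 2)
  step 4: ref 3 -> HIT, frames=[3,5] (faults so far: 2)
  step 5: ref 3 -> HIT, frames=[3,5] (faults so far: 2)
  step 6: ref 2 -> FAULT, evict 5, frames=[3,2] (faults so far: 3)
  step 7: ref 3 -> HIT, frames=[3,2] (faults so far: 3)
  step 8: ref 3 -> HIT, frames=[3,2] (faults so far: 3)
  step 9: ref 3 -> HIT, frames=[3,2] (faults so far: 3)
  Optimal total faults: 3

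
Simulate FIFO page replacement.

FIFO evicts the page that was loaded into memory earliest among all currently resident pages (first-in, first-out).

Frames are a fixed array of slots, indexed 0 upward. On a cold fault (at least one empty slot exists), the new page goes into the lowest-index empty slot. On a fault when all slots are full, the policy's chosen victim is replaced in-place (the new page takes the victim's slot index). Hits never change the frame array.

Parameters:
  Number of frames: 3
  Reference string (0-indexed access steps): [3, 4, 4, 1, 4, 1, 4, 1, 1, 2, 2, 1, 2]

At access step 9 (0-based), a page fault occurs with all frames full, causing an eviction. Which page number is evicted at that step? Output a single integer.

Answer: 3

Derivation:
Step 0: ref 3 -> FAULT, frames=[3,-,-]
Step 1: ref 4 -> FAULT, frames=[3,4,-]
Step 2: ref 4 -> HIT, frames=[3,4,-]
Step 3: ref 1 -> FAULT, frames=[3,4,1]
Step 4: ref 4 -> HIT, frames=[3,4,1]
Step 5: ref 1 -> HIT, frames=[3,4,1]
Step 6: ref 4 -> HIT, frames=[3,4,1]
Step 7: ref 1 -> HIT, frames=[3,4,1]
Step 8: ref 1 -> HIT, frames=[3,4,1]
Step 9: ref 2 -> FAULT, evict 3, frames=[2,4,1]
At step 9: evicted page 3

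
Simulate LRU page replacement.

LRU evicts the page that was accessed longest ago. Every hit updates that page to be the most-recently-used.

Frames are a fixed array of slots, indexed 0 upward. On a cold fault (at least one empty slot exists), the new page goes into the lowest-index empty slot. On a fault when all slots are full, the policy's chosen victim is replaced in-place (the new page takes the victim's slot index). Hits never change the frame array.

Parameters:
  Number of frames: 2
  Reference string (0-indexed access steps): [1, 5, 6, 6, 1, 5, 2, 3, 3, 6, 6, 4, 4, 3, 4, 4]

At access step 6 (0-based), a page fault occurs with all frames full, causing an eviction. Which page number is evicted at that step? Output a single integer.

Step 0: ref 1 -> FAULT, frames=[1,-]
Step 1: ref 5 -> FAULT, frames=[1,5]
Step 2: ref 6 -> FAULT, evict 1, frames=[6,5]
Step 3: ref 6 -> HIT, frames=[6,5]
Step 4: ref 1 -> FAULT, evict 5, frames=[6,1]
Step 5: ref 5 -> FAULT, evict 6, frames=[5,1]
Step 6: ref 2 -> FAULT, evict 1, frames=[5,2]
At step 6: evicted page 1

Answer: 1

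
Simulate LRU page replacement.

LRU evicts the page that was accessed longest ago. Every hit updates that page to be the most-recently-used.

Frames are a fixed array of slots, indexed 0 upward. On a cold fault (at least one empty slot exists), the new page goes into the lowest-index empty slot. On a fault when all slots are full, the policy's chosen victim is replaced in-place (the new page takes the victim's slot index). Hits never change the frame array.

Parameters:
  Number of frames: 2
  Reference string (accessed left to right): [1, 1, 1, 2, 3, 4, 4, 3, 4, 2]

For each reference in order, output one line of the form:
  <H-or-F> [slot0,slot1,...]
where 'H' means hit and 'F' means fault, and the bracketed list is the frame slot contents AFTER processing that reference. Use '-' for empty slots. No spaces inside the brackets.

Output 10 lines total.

F [1,-]
H [1,-]
H [1,-]
F [1,2]
F [3,2]
F [3,4]
H [3,4]
H [3,4]
H [3,4]
F [2,4]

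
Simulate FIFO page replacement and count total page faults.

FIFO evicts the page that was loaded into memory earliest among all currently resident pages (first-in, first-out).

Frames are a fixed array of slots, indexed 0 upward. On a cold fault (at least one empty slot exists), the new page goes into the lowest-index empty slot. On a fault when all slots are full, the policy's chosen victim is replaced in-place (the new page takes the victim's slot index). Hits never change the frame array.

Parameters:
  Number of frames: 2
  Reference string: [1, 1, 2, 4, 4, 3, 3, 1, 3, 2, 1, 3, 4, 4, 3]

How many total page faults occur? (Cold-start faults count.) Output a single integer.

Step 0: ref 1 → FAULT, frames=[1,-]
Step 1: ref 1 → HIT, frames=[1,-]
Step 2: ref 2 → FAULT, frames=[1,2]
Step 3: ref 4 → FAULT (evict 1), frames=[4,2]
Step 4: ref 4 → HIT, frames=[4,2]
Step 5: ref 3 → FAULT (evict 2), frames=[4,3]
Step 6: ref 3 → HIT, frames=[4,3]
Step 7: ref 1 → FAULT (evict 4), frames=[1,3]
Step 8: ref 3 → HIT, frames=[1,3]
Step 9: ref 2 → FAULT (evict 3), frames=[1,2]
Step 10: ref 1 → HIT, frames=[1,2]
Step 11: ref 3 → FAULT (evict 1), frames=[3,2]
Step 12: ref 4 → FAULT (evict 2), frames=[3,4]
Step 13: ref 4 → HIT, frames=[3,4]
Step 14: ref 3 → HIT, frames=[3,4]
Total faults: 8

Answer: 8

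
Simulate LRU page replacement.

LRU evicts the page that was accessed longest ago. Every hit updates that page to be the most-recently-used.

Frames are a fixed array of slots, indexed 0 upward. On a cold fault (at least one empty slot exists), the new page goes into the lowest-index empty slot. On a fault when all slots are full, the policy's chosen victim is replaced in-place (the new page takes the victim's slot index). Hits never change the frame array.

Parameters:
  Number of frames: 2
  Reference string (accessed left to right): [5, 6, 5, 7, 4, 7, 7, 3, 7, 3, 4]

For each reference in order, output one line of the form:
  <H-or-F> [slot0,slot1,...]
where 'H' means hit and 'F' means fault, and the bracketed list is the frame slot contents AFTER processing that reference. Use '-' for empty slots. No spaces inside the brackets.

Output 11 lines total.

F [5,-]
F [5,6]
H [5,6]
F [5,7]
F [4,7]
H [4,7]
H [4,7]
F [3,7]
H [3,7]
H [3,7]
F [3,4]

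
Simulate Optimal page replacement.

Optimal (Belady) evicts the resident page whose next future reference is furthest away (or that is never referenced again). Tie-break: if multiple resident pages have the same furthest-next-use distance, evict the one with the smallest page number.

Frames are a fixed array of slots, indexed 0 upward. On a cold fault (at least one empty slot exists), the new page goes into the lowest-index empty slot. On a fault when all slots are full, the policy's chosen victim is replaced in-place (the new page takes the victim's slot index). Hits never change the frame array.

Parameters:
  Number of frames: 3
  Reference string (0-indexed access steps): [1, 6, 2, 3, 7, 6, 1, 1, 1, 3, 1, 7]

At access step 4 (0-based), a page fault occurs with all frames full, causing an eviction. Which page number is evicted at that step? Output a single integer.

Answer: 3

Derivation:
Step 0: ref 1 -> FAULT, frames=[1,-,-]
Step 1: ref 6 -> FAULT, frames=[1,6,-]
Step 2: ref 2 -> FAULT, frames=[1,6,2]
Step 3: ref 3 -> FAULT, evict 2, frames=[1,6,3]
Step 4: ref 7 -> FAULT, evict 3, frames=[1,6,7]
At step 4: evicted page 3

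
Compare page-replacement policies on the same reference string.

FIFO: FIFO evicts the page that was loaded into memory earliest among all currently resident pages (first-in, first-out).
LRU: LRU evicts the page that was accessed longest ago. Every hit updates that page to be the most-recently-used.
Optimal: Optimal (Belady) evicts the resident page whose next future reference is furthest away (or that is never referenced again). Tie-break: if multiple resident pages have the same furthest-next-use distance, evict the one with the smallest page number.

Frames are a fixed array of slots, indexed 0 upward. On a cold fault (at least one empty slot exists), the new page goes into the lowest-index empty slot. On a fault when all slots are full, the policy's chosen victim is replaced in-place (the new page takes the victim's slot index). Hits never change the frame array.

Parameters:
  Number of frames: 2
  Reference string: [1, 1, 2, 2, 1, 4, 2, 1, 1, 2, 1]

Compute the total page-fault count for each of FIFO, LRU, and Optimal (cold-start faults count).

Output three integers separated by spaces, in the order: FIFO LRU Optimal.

--- FIFO ---
  step 0: ref 1 -> FAULT, frames=[1,-] (faults so far: 1)
  step 1: ref 1 -> HIT, frames=[1,-] (faults so far: 1)
  step 2: ref 2 -> FAULT, frames=[1,2] (faults so far: 2)
  step 3: ref 2 -> HIT, frames=[1,2] (faults so far: 2)
  step 4: ref 1 -> HIT, frames=[1,2] (faults so far: 2)
  step 5: ref 4 -> FAULT, evict 1, frames=[4,2] (faults so far: 3)
  step 6: ref 2 -> HIT, frames=[4,2] (faults so far: 3)
  step 7: ref 1 -> FAULT, evict 2, frames=[4,1] (faults so far: 4)
  step 8: ref 1 -> HIT, frames=[4,1] (faults so far: 4)
  step 9: ref 2 -> FAULT, evict 4, frames=[2,1] (faults so far: 5)
  step 10: ref 1 -> HIT, frames=[2,1] (faults so far: 5)
  FIFO total faults: 5
--- LRU ---
  step 0: ref 1 -> FAULT, frames=[1,-] (faults so far: 1)
  step 1: ref 1 -> HIT, frames=[1,-] (faults so far: 1)
  step 2: ref 2 -> FAULT, frames=[1,2] (faults so far: 2)
  step 3: ref 2 -> HIT, frames=[1,2] (faults so far: 2)
  step 4: ref 1 -> HIT, frames=[1,2] (faults so far: 2)
  step 5: ref 4 -> FAULT, evict 2, frames=[1,4] (faults so far: 3)
  step 6: ref 2 -> FAULT, evict 1, frames=[2,4] (faults so far: 4)
  step 7: ref 1 -> FAULT, evict 4, frames=[2,1] (faults so far: 5)
  step 8: ref 1 -> HIT, frames=[2,1] (faults so far: 5)
  step 9: ref 2 -> HIT, frames=[2,1] (faults so far: 5)
  step 10: ref 1 -> HIT, frames=[2,1] (faults so far: 5)
  LRU total faults: 5
--- Optimal ---
  step 0: ref 1 -> FAULT, frames=[1,-] (faults so far: 1)
  step 1: ref 1 -> HIT, frames=[1,-] (faults so far: 1)
  step 2: ref 2 -> FAULT, frames=[1,2] (faults so far: 2)
  step 3: ref 2 -> HIT, frames=[1,2] (faults so far: 2)
  step 4: ref 1 -> HIT, frames=[1,2] (faults so far: 2)
  step 5: ref 4 -> FAULT, evict 1, frames=[4,2] (faults so far: 3)
  step 6: ref 2 -> HIT, frames=[4,2] (faults so far: 3)
  step 7: ref 1 -> FAULT, evict 4, frames=[1,2] (faults so far: 4)
  step 8: ref 1 -> HIT, frames=[1,2] (faults so far: 4)
  step 9: ref 2 -> HIT, frames=[1,2] (faults so far: 4)
  step 10: ref 1 -> HIT, frames=[1,2] (faults so far: 4)
  Optimal total faults: 4

Answer: 5 5 4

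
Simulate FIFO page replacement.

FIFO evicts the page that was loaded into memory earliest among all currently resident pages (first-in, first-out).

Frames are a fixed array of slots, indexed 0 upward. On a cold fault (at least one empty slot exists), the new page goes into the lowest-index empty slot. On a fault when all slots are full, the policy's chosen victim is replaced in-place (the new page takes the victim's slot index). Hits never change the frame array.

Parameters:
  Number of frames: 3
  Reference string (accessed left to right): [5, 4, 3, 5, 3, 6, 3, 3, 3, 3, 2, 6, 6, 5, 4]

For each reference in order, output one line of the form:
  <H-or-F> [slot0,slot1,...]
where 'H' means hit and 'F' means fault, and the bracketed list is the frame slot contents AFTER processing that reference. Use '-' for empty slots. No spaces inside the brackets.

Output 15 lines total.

F [5,-,-]
F [5,4,-]
F [5,4,3]
H [5,4,3]
H [5,4,3]
F [6,4,3]
H [6,4,3]
H [6,4,3]
H [6,4,3]
H [6,4,3]
F [6,2,3]
H [6,2,3]
H [6,2,3]
F [6,2,5]
F [4,2,5]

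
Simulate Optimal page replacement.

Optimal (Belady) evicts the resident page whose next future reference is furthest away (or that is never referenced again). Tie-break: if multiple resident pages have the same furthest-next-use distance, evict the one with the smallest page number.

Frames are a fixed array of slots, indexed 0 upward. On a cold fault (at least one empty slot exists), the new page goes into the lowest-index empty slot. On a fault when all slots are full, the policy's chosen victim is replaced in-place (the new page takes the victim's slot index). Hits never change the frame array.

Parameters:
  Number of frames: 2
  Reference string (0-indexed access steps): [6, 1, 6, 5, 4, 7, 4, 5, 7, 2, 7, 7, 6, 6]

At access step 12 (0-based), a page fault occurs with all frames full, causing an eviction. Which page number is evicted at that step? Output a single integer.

Answer: 2

Derivation:
Step 0: ref 6 -> FAULT, frames=[6,-]
Step 1: ref 1 -> FAULT, frames=[6,1]
Step 2: ref 6 -> HIT, frames=[6,1]
Step 3: ref 5 -> FAULT, evict 1, frames=[6,5]
Step 4: ref 4 -> FAULT, evict 6, frames=[4,5]
Step 5: ref 7 -> FAULT, evict 5, frames=[4,7]
Step 6: ref 4 -> HIT, frames=[4,7]
Step 7: ref 5 -> FAULT, evict 4, frames=[5,7]
Step 8: ref 7 -> HIT, frames=[5,7]
Step 9: ref 2 -> FAULT, evict 5, frames=[2,7]
Step 10: ref 7 -> HIT, frames=[2,7]
Step 11: ref 7 -> HIT, frames=[2,7]
Step 12: ref 6 -> FAULT, evict 2, frames=[6,7]
At step 12: evicted page 2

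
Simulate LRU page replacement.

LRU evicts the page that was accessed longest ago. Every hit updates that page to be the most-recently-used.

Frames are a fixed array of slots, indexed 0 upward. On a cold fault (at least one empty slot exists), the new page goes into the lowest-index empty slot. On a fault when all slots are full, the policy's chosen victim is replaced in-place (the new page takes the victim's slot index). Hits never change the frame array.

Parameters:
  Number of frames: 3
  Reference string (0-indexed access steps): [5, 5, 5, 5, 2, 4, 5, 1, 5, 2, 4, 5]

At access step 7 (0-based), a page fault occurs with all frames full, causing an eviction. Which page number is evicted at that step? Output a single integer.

Answer: 2

Derivation:
Step 0: ref 5 -> FAULT, frames=[5,-,-]
Step 1: ref 5 -> HIT, frames=[5,-,-]
Step 2: ref 5 -> HIT, frames=[5,-,-]
Step 3: ref 5 -> HIT, frames=[5,-,-]
Step 4: ref 2 -> FAULT, frames=[5,2,-]
Step 5: ref 4 -> FAULT, frames=[5,2,4]
Step 6: ref 5 -> HIT, frames=[5,2,4]
Step 7: ref 1 -> FAULT, evict 2, frames=[5,1,4]
At step 7: evicted page 2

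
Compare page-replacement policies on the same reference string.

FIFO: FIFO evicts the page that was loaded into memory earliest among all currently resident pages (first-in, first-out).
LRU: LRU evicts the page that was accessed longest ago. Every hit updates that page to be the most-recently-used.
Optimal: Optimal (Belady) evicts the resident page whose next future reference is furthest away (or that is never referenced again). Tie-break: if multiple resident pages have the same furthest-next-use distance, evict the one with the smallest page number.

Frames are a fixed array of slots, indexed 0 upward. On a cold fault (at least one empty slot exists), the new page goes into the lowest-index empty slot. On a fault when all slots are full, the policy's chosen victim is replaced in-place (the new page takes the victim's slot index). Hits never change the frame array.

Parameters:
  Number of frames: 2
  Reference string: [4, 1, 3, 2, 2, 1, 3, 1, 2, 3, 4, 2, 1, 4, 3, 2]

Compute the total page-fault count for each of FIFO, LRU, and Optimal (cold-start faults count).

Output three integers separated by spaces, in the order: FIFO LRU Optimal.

--- FIFO ---
  step 0: ref 4 -> FAULT, frames=[4,-] (faults so far: 1)
  step 1: ref 1 -> FAULT, frames=[4,1] (faults so far: 2)
  step 2: ref 3 -> FAULT, evict 4, frames=[3,1] (faults so far: 3)
  step 3: ref 2 -> FAULT, evict 1, frames=[3,2] (faults so far: 4)
  step 4: ref 2 -> HIT, frames=[3,2] (faults so far: 4)
  step 5: ref 1 -> FAULT, evict 3, frames=[1,2] (faults so far: 5)
  step 6: ref 3 -> FAULT, evict 2, frames=[1,3] (faults so far: 6)
  step 7: ref 1 -> HIT, frames=[1,3] (faults so far: 6)
  step 8: ref 2 -> FAULT, evict 1, frames=[2,3] (faults so far: 7)
  step 9: ref 3 -> HIT, frames=[2,3] (faults so far: 7)
  step 10: ref 4 -> FAULT, evict 3, frames=[2,4] (faults so far: 8)
  step 11: ref 2 -> HIT, frames=[2,4] (faults so far: 8)
  step 12: ref 1 -> FAULT, evict 2, frames=[1,4] (faults so far: 9)
  step 13: ref 4 -> HIT, frames=[1,4] (faults so far: 9)
  step 14: ref 3 -> FAULT, evict 4, frames=[1,3] (faults so far: 10)
  step 15: ref 2 -> FAULT, evict 1, frames=[2,3] (faults so far: 11)
  FIFO total faults: 11
--- LRU ---
  step 0: ref 4 -> FAULT, frames=[4,-] (faults so far: 1)
  step 1: ref 1 -> FAULT, frames=[4,1] (faults so far: 2)
  step 2: ref 3 -> FAULT, evict 4, frames=[3,1] (faults so far: 3)
  step 3: ref 2 -> FAULT, evict 1, frames=[3,2] (faults so far: 4)
  step 4: ref 2 -> HIT, frames=[3,2] (faults so far: 4)
  step 5: ref 1 -> FAULT, evict 3, frames=[1,2] (faults so far: 5)
  step 6: ref 3 -> FAULT, evict 2, frames=[1,3] (faults so far: 6)
  step 7: ref 1 -> HIT, frames=[1,3] (faults so far: 6)
  step 8: ref 2 -> FAULT, evict 3, frames=[1,2] (faults so far: 7)
  step 9: ref 3 -> FAULT, evict 1, frames=[3,2] (faults so far: 8)
  step 10: ref 4 -> FAULT, evict 2, frames=[3,4] (faults so far: 9)
  step 11: ref 2 -> FAULT, evict 3, frames=[2,4] (faults so far: 10)
  step 12: ref 1 -> FAULT, evict 4, frames=[2,1] (faults so far: 11)
  step 13: ref 4 -> FAULT, evict 2, frames=[4,1] (faults so far: 12)
  step 14: ref 3 -> FAULT, evict 1, frames=[4,3] (faults so far: 13)
  step 15: ref 2 -> FAULT, evict 4, frames=[2,3] (faults so far: 14)
  LRU total faults: 14
--- Optimal ---
  step 0: ref 4 -> FAULT, frames=[4,-] (faults so far: 1)
  step 1: ref 1 -> FAULT, frames=[4,1] (faults so far: 2)
  step 2: ref 3 -> FAULT, evict 4, frames=[3,1] (faults so far: 3)
  step 3: ref 2 -> FAULT, evict 3, frames=[2,1] (faults so far: 4)
  step 4: ref 2 -> HIT, frames=[2,1] (faults so far: 4)
  step 5: ref 1 -> HIT, frames=[2,1] (faults so far: 4)
  step 6: ref 3 -> FAULT, evict 2, frames=[3,1] (faults so far: 5)
  step 7: ref 1 -> HIT, frames=[3,1] (faults so far: 5)
  step 8: ref 2 -> FAULT, evict 1, frames=[3,2] (faults so far: 6)
  step 9: ref 3 -> HIT, frames=[3,2] (faults so far: 6)
  step 10: ref 4 -> FAULT, evict 3, frames=[4,2] (faults so far: 7)
  step 11: ref 2 -> HIT, frames=[4,2] (faults so far: 7)
  step 12: ref 1 -> FAULT, evict 2, frames=[4,1] (faults so far: 8)
  step 13: ref 4 -> HIT, frames=[4,1] (faults so far: 8)
  step 14: ref 3 -> FAULT, evict 1, frames=[4,3] (faults so far: 9)
  step 15: ref 2 -> FAULT, evict 3, frames=[4,2] (faults so far: 10)
  Optimal total faults: 10

Answer: 11 14 10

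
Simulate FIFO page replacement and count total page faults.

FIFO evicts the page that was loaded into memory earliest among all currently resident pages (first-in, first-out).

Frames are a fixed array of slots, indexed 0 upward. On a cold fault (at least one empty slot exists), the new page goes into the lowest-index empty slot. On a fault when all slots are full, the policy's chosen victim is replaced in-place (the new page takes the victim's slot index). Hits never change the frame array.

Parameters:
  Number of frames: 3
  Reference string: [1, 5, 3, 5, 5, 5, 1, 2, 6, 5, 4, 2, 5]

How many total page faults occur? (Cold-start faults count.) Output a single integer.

Answer: 8

Derivation:
Step 0: ref 1 → FAULT, frames=[1,-,-]
Step 1: ref 5 → FAULT, frames=[1,5,-]
Step 2: ref 3 → FAULT, frames=[1,5,3]
Step 3: ref 5 → HIT, frames=[1,5,3]
Step 4: ref 5 → HIT, frames=[1,5,3]
Step 5: ref 5 → HIT, frames=[1,5,3]
Step 6: ref 1 → HIT, frames=[1,5,3]
Step 7: ref 2 → FAULT (evict 1), frames=[2,5,3]
Step 8: ref 6 → FAULT (evict 5), frames=[2,6,3]
Step 9: ref 5 → FAULT (evict 3), frames=[2,6,5]
Step 10: ref 4 → FAULT (evict 2), frames=[4,6,5]
Step 11: ref 2 → FAULT (evict 6), frames=[4,2,5]
Step 12: ref 5 → HIT, frames=[4,2,5]
Total faults: 8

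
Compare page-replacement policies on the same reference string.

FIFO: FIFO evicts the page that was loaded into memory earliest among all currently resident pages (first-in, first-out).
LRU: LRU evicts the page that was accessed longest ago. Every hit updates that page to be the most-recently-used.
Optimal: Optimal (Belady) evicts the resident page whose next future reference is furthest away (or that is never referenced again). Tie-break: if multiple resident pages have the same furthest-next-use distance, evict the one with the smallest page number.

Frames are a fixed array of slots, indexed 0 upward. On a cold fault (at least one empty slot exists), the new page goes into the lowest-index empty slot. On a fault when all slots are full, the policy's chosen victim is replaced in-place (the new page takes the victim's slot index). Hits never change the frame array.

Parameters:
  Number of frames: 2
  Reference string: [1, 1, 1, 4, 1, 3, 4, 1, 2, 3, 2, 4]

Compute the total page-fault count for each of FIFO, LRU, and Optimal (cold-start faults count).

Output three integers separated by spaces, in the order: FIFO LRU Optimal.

Answer: 7 8 6

Derivation:
--- FIFO ---
  step 0: ref 1 -> FAULT, frames=[1,-] (faults so far: 1)
  step 1: ref 1 -> HIT, frames=[1,-] (faults so far: 1)
  step 2: ref 1 -> HIT, frames=[1,-] (faults so far: 1)
  step 3: ref 4 -> FAULT, frames=[1,4] (faults so far: 2)
  step 4: ref 1 -> HIT, frames=[1,4] (faults so far: 2)
  step 5: ref 3 -> FAULT, evict 1, frames=[3,4] (faults so far: 3)
  step 6: ref 4 -> HIT, frames=[3,4] (faults so far: 3)
  step 7: ref 1 -> FAULT, evict 4, frames=[3,1] (faults so far: 4)
  step 8: ref 2 -> FAULT, evict 3, frames=[2,1] (faults so far: 5)
  step 9: ref 3 -> FAULT, evict 1, frames=[2,3] (faults so far: 6)
  step 10: ref 2 -> HIT, frames=[2,3] (faults so far: 6)
  step 11: ref 4 -> FAULT, evict 2, frames=[4,3] (faults so far: 7)
  FIFO total faults: 7
--- LRU ---
  step 0: ref 1 -> FAULT, frames=[1,-] (faults so far: 1)
  step 1: ref 1 -> HIT, frames=[1,-] (faults so far: 1)
  step 2: ref 1 -> HIT, frames=[1,-] (faults so far: 1)
  step 3: ref 4 -> FAULT, frames=[1,4] (faults so far: 2)
  step 4: ref 1 -> HIT, frames=[1,4] (faults so far: 2)
  step 5: ref 3 -> FAULT, evict 4, frames=[1,3] (faults so far: 3)
  step 6: ref 4 -> FAULT, evict 1, frames=[4,3] (faults so far: 4)
  step 7: ref 1 -> FAULT, evict 3, frames=[4,1] (faults so far: 5)
  step 8: ref 2 -> FAULT, evict 4, frames=[2,1] (faults so far: 6)
  step 9: ref 3 -> FAULT, evict 1, frames=[2,3] (faults so far: 7)
  step 10: ref 2 -> HIT, frames=[2,3] (faults so far: 7)
  step 11: ref 4 -> FAULT, evict 3, frames=[2,4] (faults so far: 8)
  LRU total faults: 8
--- Optimal ---
  step 0: ref 1 -> FAULT, frames=[1,-] (faults so far: 1)
  step 1: ref 1 -> HIT, frames=[1,-] (faults so far: 1)
  step 2: ref 1 -> HIT, frames=[1,-] (faults so far: 1)
  step 3: ref 4 -> FAULT, frames=[1,4] (faults so far: 2)
  step 4: ref 1 -> HIT, frames=[1,4] (faults so far: 2)
  step 5: ref 3 -> FAULT, evict 1, frames=[3,4] (faults so far: 3)
  step 6: ref 4 -> HIT, frames=[3,4] (faults so far: 3)
  step 7: ref 1 -> FAULT, evict 4, frames=[3,1] (faults so far: 4)
  step 8: ref 2 -> FAULT, evict 1, frames=[3,2] (faults so far: 5)
  step 9: ref 3 -> HIT, frames=[3,2] (faults so far: 5)
  step 10: ref 2 -> HIT, frames=[3,2] (faults so far: 5)
  step 11: ref 4 -> FAULT, evict 2, frames=[3,4] (faults so far: 6)
  Optimal total faults: 6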